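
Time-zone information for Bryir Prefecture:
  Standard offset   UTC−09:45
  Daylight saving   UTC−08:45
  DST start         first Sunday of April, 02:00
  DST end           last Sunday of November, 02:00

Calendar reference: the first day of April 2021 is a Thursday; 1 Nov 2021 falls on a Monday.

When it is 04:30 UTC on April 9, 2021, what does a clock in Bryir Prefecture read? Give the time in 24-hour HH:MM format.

19:45

1 April 2021 is a Thursday, so the first Sunday is April 4.
1 November 2021 is a Monday, so Sundays fall on 7, 14, 21, 28; the last is November 28.
At the standard offset (UTC−09:45), 04:30 UTC − 9h45m = 18:45 Bryir Prefecture standard time (rolling into the previous day, 8 April 2021).
The standard-time date in Bryir Prefecture, April 8, 2021, lies within the daylight-saving period (4 April – 28 November), so Bryir Prefecture is on daylight time, UTC−08:45.
04:30 UTC − 8h45m = 19:45 local (rolling into the previous day, 8 April 2021).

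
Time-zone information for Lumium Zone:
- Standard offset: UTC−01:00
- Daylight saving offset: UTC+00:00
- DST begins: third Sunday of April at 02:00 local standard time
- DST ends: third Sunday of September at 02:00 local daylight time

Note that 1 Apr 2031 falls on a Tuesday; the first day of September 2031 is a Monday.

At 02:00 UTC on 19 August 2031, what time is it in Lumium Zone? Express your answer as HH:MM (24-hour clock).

02:00

1 April 2031 is a Tuesday, so the first Sunday is April 6 and the third is April 20.
1 September 2031 is a Monday, so the first Sunday is September 7 and the third is September 21.
At the standard offset (UTC−01:00), 02:00 UTC − 1h = 01:00 Lumium Zone standard time.
The standard-time date in Lumium Zone, 19 August 2031, falls between 20 April and 21 September, so daylight saving is in effect and Lumium Zone is at UTC+00:00.
02:00 UTC + 0h = 02:00 local.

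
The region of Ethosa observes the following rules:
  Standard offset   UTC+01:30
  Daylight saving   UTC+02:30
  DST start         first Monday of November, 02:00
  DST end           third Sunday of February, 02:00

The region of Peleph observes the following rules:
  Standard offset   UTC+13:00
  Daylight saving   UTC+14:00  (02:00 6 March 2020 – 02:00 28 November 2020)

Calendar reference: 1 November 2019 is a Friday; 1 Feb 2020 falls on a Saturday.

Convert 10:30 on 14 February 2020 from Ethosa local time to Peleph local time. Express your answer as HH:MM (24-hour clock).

1 November 2019 is a Friday, so the first Monday is November 4.
1 February 2020 is a Saturday, so the first Sunday is February 2 and the third is February 16.
Daylight saving runs 4 November 2019 – 16 February 2020; 14 February 2020 is inside that window, so Ethosa is at UTC+02:30.
10:30 Ethosa − 2h30m = 08:00 UTC.
At the standard offset (UTC+13:00), 08:00 UTC + 13h = 21:00 Peleph standard time.
Daylight saving runs 6 March – 28 November; the standard-time date in Peleph, 14 February 2020, is outside that window, so Peleph is on standard time at UTC+13:00.
08:00 UTC + 13h = 21:00 Peleph.

21:00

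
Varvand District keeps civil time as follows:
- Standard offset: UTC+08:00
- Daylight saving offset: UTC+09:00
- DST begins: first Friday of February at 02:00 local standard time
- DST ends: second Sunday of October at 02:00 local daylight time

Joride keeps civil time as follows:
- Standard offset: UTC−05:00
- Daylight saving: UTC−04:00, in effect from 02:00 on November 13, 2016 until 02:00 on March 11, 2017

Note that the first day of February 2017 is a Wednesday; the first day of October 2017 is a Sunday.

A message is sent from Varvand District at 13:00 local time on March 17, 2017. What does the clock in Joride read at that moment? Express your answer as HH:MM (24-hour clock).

23:00

1 February 2017 is a Wednesday, so the first Friday is February 3.
1 October 2017 is a Sunday, so the first Sunday is October 1 and the second is October 8.
Daylight saving runs 3 February – 8 October; March 17, 2017 is inside that window, so Varvand District is at UTC+09:00.
13:00 Varvand District − 9h = 04:00 UTC.
At the standard offset (UTC−05:00), 04:00 UTC − 5h = 23:00 Joride standard time (rolling into the previous day, 16 March 2017).
The standard-time date in Joride, March 16, 2017, does not fall between 13 November 2016 and 11 March 2017, so daylight saving is not in effect and Joride is at UTC−05:00.
04:00 UTC − 5h = 23:00 Joride (rolling into the previous day, 16 March 2017).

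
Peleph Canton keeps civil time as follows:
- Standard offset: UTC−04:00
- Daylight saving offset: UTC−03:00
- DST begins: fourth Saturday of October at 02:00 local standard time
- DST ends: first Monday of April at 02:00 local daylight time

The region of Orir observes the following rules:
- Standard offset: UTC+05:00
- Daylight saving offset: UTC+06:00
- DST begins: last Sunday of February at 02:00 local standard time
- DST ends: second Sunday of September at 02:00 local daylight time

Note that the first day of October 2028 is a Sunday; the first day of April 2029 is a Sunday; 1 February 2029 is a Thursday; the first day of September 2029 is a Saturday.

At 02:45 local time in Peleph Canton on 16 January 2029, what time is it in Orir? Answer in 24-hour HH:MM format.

1 October 2028 is a Sunday, so the first Saturday is October 7 and the fourth is October 28.
1 April 2029 is a Sunday, so the first Monday is April 2.
16 January 2029 lies within the daylight-saving period (28 October 2028 – 2 April 2029), so Peleph Canton is on daylight time, UTC−03:00.
02:45 Peleph Canton + 3h = 05:45 UTC.
1 February 2029 is a Thursday, so Sundays fall on 4, 11, 18, 25; the last is February 25.
1 September 2029 is a Saturday, so the first Sunday is September 2 and the second is September 9.
At the standard offset (UTC+05:00), 05:45 UTC + 5h = 10:45 Orir standard time.
The standard-time date in Orir, 16 January 2029, does not fall between 25 February and 9 September, so daylight saving is not in effect and Orir is at UTC+05:00.
05:45 UTC + 5h = 10:45 Orir.

10:45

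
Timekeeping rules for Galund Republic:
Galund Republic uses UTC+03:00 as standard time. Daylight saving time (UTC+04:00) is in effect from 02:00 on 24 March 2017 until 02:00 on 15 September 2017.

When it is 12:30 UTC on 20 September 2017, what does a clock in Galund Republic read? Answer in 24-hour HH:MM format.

At the standard offset (UTC+03:00), 12:30 UTC + 3h = 15:30 Galund Republic standard time.
The standard-time date in Galund Republic, 20 September 2017, is outside the daylight-saving period (24 March – 15 September), so Galund Republic is on standard time, UTC+03:00.
12:30 UTC + 3h = 15:30 local.

15:30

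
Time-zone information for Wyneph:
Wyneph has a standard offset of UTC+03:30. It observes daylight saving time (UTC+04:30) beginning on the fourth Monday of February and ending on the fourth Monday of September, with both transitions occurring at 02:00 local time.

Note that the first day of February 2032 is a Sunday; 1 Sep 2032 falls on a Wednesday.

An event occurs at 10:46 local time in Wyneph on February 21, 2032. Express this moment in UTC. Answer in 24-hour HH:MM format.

1 February 2032 is a Sunday, so the first Monday is February 2 and the fourth is February 23.
1 September 2032 is a Wednesday, so the first Monday is September 6 and the fourth is September 27.
Daylight saving runs 23 February – 27 September; February 21, 2032 is outside that window, so Wyneph is on standard time at UTC+03:30.
10:46 local − 3h30m = 07:16 UTC.

07:16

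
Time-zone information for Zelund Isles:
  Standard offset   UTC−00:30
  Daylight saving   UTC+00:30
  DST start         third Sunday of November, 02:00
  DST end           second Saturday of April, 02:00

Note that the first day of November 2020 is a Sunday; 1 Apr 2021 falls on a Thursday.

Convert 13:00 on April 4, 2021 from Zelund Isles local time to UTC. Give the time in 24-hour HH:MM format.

1 November 2020 is a Sunday, so the first Sunday is November 1 and the third is November 15.
1 April 2021 is a Thursday, so the first Saturday is April 3 and the second is April 10.
April 4, 2021 falls between 15 November 2020 and 10 April 2021, so daylight saving is in effect and Zelund Isles is at UTC+00:30.
13:00 local − 0h30m = 12:30 UTC.

12:30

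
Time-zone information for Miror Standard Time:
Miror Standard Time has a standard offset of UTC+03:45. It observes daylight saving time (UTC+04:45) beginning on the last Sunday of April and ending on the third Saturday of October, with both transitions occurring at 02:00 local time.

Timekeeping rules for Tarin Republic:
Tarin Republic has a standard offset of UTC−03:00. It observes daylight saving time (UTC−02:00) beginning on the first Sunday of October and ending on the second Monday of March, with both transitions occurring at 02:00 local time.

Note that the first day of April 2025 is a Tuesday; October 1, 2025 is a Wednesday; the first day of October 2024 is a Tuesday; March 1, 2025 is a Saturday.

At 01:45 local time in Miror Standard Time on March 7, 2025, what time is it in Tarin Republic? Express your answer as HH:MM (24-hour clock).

1 April 2025 is a Tuesday, so Sundays fall on 6, 13, 20, 27; the last is April 27.
1 October 2025 is a Wednesday, so the first Saturday is October 4 and the third is October 18.
March 7, 2025 is outside the daylight-saving period (27 April – 18 October), so Miror Standard Time is on standard time, UTC+03:45.
01:45 Miror Standard Time − 3h45m = 22:00 UTC (rolling into the previous day, 6 March 2025).
1 October 2024 is a Tuesday, so the first Sunday is October 6.
1 March 2025 is a Saturday, so the first Monday is March 3 and the second is March 10.
At the standard offset (UTC−03:00), 22:00 UTC − 3h = 19:00 Tarin Republic standard time.
The standard-time date in Tarin Republic, March 6, 2025, falls between 6 October 2024 and 10 March 2025, so daylight saving is in effect and Tarin Republic is at UTC−02:00.
22:00 UTC − 2h = 20:00 Tarin Republic.

20:00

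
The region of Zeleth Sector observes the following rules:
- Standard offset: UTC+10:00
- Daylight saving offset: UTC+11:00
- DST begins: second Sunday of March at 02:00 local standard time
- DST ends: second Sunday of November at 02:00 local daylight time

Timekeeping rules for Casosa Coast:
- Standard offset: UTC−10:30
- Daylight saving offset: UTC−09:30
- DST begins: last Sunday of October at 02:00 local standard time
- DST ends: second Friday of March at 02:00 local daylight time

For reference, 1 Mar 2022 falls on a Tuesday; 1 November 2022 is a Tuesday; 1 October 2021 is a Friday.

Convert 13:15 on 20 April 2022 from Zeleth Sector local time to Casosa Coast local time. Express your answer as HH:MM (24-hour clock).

15:45

1 March 2022 is a Tuesday, so the first Sunday is March 6 and the second is March 13.
1 November 2022 is a Tuesday, so the first Sunday is November 6 and the second is November 13.
20 April 2022 lies within the daylight-saving period (13 March – 13 November), so Zeleth Sector is on daylight time, UTC+11:00.
13:15 Zeleth Sector − 11h = 02:15 UTC.
1 October 2021 is a Friday, so Sundays fall on 3, 10, 17, 24, 31; the last is October 31.
1 March 2022 is a Tuesday, so the first Friday is March 4 and the second is March 11.
At the standard offset (UTC−10:30), 02:15 UTC − 10h30m = 15:45 Casosa Coast standard time (rolling into the previous day, 19 April 2022).
The standard-time date in Casosa Coast, 19 April 2022, does not fall between 31 October 2021 and 11 March 2022, so daylight saving is not in effect and Casosa Coast is at UTC−10:30.
02:15 UTC − 10h30m = 15:45 Casosa Coast (rolling into the previous day, 19 April 2022).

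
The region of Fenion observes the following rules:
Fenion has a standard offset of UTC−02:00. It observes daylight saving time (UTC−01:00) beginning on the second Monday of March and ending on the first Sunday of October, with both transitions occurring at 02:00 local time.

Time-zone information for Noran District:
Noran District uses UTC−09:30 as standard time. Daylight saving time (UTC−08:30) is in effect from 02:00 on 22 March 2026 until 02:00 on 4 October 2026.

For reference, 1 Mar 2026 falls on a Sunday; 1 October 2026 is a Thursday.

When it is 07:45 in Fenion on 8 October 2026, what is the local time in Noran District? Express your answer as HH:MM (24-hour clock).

1 March 2026 is a Sunday, so the first Monday is March 2 and the second is March 9.
1 October 2026 is a Thursday, so the first Sunday is October 4.
8 October 2026 does not fall between 9 March and 4 October, so daylight saving is not in effect and Fenion is at UTC−02:00.
07:45 Fenion + 2h = 09:45 UTC.
At the standard offset (UTC−09:30), 09:45 UTC − 9h30m = 00:15 Noran District standard time.
The standard-time date in Noran District, 8 October 2026, does not fall between 22 March and 4 October, so daylight saving is not in effect and Noran District is at UTC−09:30.
09:45 UTC − 9h30m = 00:15 Noran District.

00:15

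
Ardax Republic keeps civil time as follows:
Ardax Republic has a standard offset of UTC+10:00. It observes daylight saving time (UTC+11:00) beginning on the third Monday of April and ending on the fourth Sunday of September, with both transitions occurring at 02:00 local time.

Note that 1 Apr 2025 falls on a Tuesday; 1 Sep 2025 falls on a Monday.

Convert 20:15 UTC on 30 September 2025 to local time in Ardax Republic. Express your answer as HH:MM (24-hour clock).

06:15

1 April 2025 is a Tuesday, so the first Monday is April 7 and the third is April 21.
1 September 2025 is a Monday, so the first Sunday is September 7 and the fourth is September 28.
At the standard offset (UTC+10:00), 20:15 UTC + 10h = 06:15 Ardax Republic standard time (rolling into the next day, 1 October 2025).
The standard-time date in Ardax Republic, 1 October 2025, is outside the daylight-saving period (21 April – 28 September), so Ardax Republic is on standard time, UTC+10:00.
20:15 UTC + 10h = 06:15 local (rolling into the next day, 1 October 2025).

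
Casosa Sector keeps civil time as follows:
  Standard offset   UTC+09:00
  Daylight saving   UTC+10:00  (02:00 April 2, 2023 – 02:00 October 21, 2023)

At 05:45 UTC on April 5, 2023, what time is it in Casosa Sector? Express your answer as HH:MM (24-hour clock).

15:45

At the standard offset (UTC+09:00), 05:45 UTC + 9h = 14:45 Casosa Sector standard time.
The standard-time date in Casosa Sector, April 5, 2023, lies within the daylight-saving period (2 April – 21 October), so Casosa Sector is on daylight time, UTC+10:00.
05:45 UTC + 10h = 15:45 local.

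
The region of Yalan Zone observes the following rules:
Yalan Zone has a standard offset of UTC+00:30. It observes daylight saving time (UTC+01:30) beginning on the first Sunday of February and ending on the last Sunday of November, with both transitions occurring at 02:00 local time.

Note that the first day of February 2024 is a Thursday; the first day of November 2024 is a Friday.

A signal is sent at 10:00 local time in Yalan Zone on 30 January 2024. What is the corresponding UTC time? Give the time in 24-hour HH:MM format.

09:30

1 February 2024 is a Thursday, so the first Sunday is February 4.
1 November 2024 is a Friday, so Sundays fall on 3, 10, 17, 24; the last is November 24.
30 January 2024 is outside the daylight-saving period (4 February – 24 November), so Yalan Zone is on standard time, UTC+00:30.
10:00 local − 0h30m = 09:30 UTC.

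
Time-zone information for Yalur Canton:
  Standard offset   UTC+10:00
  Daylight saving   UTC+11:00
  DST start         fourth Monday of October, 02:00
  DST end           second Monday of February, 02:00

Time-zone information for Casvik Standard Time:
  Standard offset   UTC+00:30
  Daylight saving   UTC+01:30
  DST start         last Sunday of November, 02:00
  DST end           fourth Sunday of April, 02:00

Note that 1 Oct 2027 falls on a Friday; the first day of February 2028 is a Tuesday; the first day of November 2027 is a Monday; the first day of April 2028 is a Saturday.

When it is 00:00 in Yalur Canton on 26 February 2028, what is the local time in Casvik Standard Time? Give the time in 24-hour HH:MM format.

1 October 2027 is a Friday, so the first Monday is October 4 and the fourth is October 25.
1 February 2028 is a Tuesday, so the first Monday is February 7 and the second is February 14.
26 February 2028 is outside the daylight-saving period (25 October 2027 – 14 February 2028), so Yalur Canton is on standard time, UTC+10:00.
00:00 Yalur Canton − 10h = 14:00 UTC (rolling into the previous day, 25 February 2028).
1 November 2027 is a Monday, so Sundays fall on 7, 14, 21, 28; the last is November 28.
1 April 2028 is a Saturday, so the first Sunday is April 2 and the fourth is April 23.
At the standard offset (UTC+00:30), 14:00 UTC + 0h30m = 14:30 Casvik Standard Time standard time.
Daylight saving runs 28 November 2027 – 23 April 2028; the standard-time date in Casvik Standard Time, 25 February 2028, is inside that window, so Casvik Standard Time is at UTC+01:30.
14:00 UTC + 1h30m = 15:30 Casvik Standard Time.

15:30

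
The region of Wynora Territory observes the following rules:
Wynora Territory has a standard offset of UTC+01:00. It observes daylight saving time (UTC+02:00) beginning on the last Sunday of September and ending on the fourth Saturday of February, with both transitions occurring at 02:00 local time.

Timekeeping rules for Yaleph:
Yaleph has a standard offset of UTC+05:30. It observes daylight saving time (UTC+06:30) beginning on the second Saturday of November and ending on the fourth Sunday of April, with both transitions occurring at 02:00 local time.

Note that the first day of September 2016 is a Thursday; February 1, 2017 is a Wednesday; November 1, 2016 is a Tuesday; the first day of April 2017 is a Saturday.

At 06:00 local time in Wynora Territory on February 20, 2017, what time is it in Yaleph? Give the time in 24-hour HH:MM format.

10:30

1 September 2016 is a Thursday, so Sundays fall on 4, 11, 18, 25; the last is September 25.
1 February 2017 is a Wednesday, so the first Saturday is February 4 and the fourth is February 25.
February 20, 2017 falls between 25 September 2016 and 25 February 2017, so daylight saving is in effect and Wynora Territory is at UTC+02:00.
06:00 Wynora Territory − 2h = 04:00 UTC.
1 November 2016 is a Tuesday, so the first Saturday is November 5 and the second is November 12.
1 April 2017 is a Saturday, so the first Sunday is April 2 and the fourth is April 23.
At the standard offset (UTC+05:30), 04:00 UTC + 5h30m = 09:30 Yaleph standard time.
The standard-time date in Yaleph, February 20, 2017, falls between 12 November 2016 and 23 April 2017, so daylight saving is in effect and Yaleph is at UTC+06:30.
04:00 UTC + 6h30m = 10:30 Yaleph.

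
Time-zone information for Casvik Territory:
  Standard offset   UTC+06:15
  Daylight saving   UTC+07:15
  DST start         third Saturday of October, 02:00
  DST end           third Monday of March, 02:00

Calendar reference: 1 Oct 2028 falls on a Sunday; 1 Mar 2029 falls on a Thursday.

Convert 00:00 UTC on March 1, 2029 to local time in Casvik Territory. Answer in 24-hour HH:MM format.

07:15

1 October 2028 is a Sunday, so the first Saturday is October 7 and the third is October 21.
1 March 2029 is a Thursday, so the first Monday is March 5 and the third is March 19.
At the standard offset (UTC+06:15), 00:00 UTC + 6h15m = 06:15 Casvik Territory standard time.
The standard-time date in Casvik Territory, March 1, 2029, lies within the daylight-saving period (21 October 2028 – 19 March 2029), so Casvik Territory is on daylight time, UTC+07:15.
00:00 UTC + 7h15m = 07:15 local.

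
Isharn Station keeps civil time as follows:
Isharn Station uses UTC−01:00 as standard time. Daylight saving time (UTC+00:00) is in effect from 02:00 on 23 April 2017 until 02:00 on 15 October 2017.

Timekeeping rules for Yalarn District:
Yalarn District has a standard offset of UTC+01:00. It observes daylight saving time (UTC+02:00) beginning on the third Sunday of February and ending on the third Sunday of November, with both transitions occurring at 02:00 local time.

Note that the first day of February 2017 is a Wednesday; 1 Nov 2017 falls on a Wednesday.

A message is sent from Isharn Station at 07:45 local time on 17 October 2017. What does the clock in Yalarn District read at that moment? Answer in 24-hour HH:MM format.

17 October 2017 is outside the daylight-saving period (23 April – 15 October), so Isharn Station is on standard time, UTC−01:00.
07:45 Isharn Station + 1h = 08:45 UTC.
1 February 2017 is a Wednesday, so the first Sunday is February 5 and the third is February 19.
1 November 2017 is a Wednesday, so the first Sunday is November 5 and the third is November 19.
At the standard offset (UTC+01:00), 08:45 UTC + 1h = 09:45 Yalarn District standard time.
The standard-time date in Yalarn District, 17 October 2017, falls between 19 February and 19 November, so daylight saving is in effect and Yalarn District is at UTC+02:00.
08:45 UTC + 2h = 10:45 Yalarn District.

10:45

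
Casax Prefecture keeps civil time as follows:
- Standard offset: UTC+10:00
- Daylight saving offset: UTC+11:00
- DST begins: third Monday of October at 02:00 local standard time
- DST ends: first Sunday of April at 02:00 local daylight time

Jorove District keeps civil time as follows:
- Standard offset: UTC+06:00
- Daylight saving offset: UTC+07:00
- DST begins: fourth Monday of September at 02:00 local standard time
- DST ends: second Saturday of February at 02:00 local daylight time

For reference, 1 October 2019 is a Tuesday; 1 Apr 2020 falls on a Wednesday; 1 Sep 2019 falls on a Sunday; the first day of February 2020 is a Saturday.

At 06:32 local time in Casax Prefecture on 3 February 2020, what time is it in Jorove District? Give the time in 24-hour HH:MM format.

02:32

1 October 2019 is a Tuesday, so the first Monday is October 7 and the third is October 21.
1 April 2020 is a Wednesday, so the first Sunday is April 5.
Daylight saving runs 21 October 2019 – 5 April 2020; 3 February 2020 is inside that window, so Casax Prefecture is at UTC+11:00.
06:32 Casax Prefecture − 11h = 19:32 UTC (rolling into the previous day, 2 February 2020).
1 September 2019 is a Sunday, so the first Monday is September 2 and the fourth is September 23.
1 February 2020 is a Saturday, so the first Saturday is February 1 and the second is February 8.
At the standard offset (UTC+06:00), 19:32 UTC + 6h = 01:32 Jorove District standard time (rolling into the next day, 3 February 2020).
The standard-time date in Jorove District, 3 February 2020, falls between 23 September 2019 and 8 February 2020, so daylight saving is in effect and Jorove District is at UTC+07:00.
19:32 UTC + 7h = 02:32 Jorove District (rolling into the next day, 3 February 2020).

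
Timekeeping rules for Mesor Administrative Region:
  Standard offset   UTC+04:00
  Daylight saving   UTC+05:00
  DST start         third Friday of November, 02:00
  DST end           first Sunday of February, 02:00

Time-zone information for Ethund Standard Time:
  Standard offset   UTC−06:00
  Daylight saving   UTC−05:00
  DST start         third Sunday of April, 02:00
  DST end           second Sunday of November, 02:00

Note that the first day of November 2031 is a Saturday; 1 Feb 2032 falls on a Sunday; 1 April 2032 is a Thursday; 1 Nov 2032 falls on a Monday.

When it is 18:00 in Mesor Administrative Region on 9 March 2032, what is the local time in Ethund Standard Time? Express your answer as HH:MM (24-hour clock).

08:00

1 November 2031 is a Saturday, so the first Friday is November 7 and the third is November 21.
1 February 2032 is a Sunday, so the first Sunday is February 1.
9 March 2032 does not fall between 21 November 2031 and 1 February 2032, so daylight saving is not in effect and Mesor Administrative Region is at UTC+04:00.
18:00 Mesor Administrative Region − 4h = 14:00 UTC.
1 April 2032 is a Thursday, so the first Sunday is April 4 and the third is April 18.
1 November 2032 is a Monday, so the first Sunday is November 7 and the second is November 14.
At the standard offset (UTC−06:00), 14:00 UTC − 6h = 08:00 Ethund Standard Time standard time.
The standard-time date in Ethund Standard Time, 9 March 2032, does not fall between 18 April and 14 November, so daylight saving is not in effect and Ethund Standard Time is at UTC−06:00.
14:00 UTC − 6h = 08:00 Ethund Standard Time.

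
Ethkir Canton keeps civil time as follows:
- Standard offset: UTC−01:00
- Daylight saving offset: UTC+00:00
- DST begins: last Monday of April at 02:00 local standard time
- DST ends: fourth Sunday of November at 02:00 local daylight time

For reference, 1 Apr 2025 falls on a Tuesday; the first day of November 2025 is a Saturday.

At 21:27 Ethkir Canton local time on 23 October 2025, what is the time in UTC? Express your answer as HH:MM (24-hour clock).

21:27

1 April 2025 is a Tuesday, so Mondays fall on 7, 14, 21, 28; the last is April 28.
1 November 2025 is a Saturday, so the first Sunday is November 2 and the fourth is November 23.
Daylight saving runs 28 April – 23 November; 23 October 2025 is inside that window, so Ethkir Canton is at UTC+00:00.
21:27 local − 0h = 21:27 UTC.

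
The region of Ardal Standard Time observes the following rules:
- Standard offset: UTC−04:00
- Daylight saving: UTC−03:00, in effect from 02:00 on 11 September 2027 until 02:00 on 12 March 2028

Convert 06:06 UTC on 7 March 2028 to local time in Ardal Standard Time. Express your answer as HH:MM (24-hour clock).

At the standard offset (UTC−04:00), 06:06 UTC − 4h = 02:06 Ardal Standard Time standard time.
The standard-time date in Ardal Standard Time, 7 March 2028, falls between 11 September 2027 and 12 March 2028, so daylight saving is in effect and Ardal Standard Time is at UTC−03:00.
06:06 UTC − 3h = 03:06 local.

03:06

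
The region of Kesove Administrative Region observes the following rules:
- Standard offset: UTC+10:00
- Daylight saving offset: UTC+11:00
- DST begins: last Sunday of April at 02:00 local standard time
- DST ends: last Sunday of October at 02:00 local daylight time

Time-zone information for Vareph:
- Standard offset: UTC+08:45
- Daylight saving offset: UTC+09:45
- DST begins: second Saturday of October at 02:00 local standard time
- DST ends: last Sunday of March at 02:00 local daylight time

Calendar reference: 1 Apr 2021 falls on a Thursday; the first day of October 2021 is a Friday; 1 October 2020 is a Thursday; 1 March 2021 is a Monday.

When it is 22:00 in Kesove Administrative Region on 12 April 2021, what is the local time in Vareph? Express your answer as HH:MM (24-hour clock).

1 April 2021 is a Thursday, so Sundays fall on 4, 11, 18, 25; the last is April 25.
1 October 2021 is a Friday, so Sundays fall on 3, 10, 17, 24, 31; the last is October 31.
12 April 2021 does not fall between 25 April and 31 October, so daylight saving is not in effect and Kesove Administrative Region is at UTC+10:00.
22:00 Kesove Administrative Region − 10h = 12:00 UTC.
1 October 2020 is a Thursday, so the first Saturday is October 3 and the second is October 10.
1 March 2021 is a Monday, so Sundays fall on 7, 14, 21, 28; the last is March 28.
At the standard offset (UTC+08:45), 12:00 UTC + 8h45m = 20:45 Vareph standard time.
Daylight saving runs 10 October 2020 – 28 March 2021; the standard-time date in Vareph, 12 April 2021, is outside that window, so Vareph is on standard time at UTC+08:45.
12:00 UTC + 8h45m = 20:45 Vareph.

20:45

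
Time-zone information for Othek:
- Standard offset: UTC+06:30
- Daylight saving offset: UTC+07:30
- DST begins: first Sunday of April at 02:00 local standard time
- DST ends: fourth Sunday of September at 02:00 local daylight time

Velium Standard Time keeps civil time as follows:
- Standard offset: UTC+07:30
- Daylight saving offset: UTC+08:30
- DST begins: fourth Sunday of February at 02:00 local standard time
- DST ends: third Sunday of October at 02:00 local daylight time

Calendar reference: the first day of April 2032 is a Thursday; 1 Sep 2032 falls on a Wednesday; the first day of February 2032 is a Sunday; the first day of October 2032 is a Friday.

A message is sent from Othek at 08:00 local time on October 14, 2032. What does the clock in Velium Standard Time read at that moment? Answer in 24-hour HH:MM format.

10:00

1 April 2032 is a Thursday, so the first Sunday is April 4.
1 September 2032 is a Wednesday, so the first Sunday is September 5 and the fourth is September 26.
October 14, 2032 does not fall between 4 April and 26 September, so daylight saving is not in effect and Othek is at UTC+06:30.
08:00 Othek − 6h30m = 01:30 UTC.
1 February 2032 is a Sunday, so the first Sunday is February 1 and the fourth is February 22.
1 October 2032 is a Friday, so the first Sunday is October 3 and the third is October 17.
At the standard offset (UTC+07:30), 01:30 UTC + 7h30m = 09:00 Velium Standard Time standard time.
The standard-time date in Velium Standard Time, October 14, 2032, lies within the daylight-saving period (22 February – 17 October), so Velium Standard Time is on daylight time, UTC+08:30.
01:30 UTC + 8h30m = 10:00 Velium Standard Time.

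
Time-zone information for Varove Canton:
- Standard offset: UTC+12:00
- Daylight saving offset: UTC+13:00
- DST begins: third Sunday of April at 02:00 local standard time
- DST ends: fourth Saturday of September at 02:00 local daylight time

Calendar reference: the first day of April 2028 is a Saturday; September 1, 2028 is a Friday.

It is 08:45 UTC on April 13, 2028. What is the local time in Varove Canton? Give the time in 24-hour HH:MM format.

1 April 2028 is a Saturday, so the first Sunday is April 2 and the third is April 16.
1 September 2028 is a Friday, so the first Saturday is September 2 and the fourth is September 23.
At the standard offset (UTC+12:00), 08:45 UTC + 12h = 20:45 Varove Canton standard time.
Daylight saving runs 16 April – 23 September; the standard-time date in Varove Canton, April 13, 2028, is outside that window, so Varove Canton is on standard time at UTC+12:00.
08:45 UTC + 12h = 20:45 local.

20:45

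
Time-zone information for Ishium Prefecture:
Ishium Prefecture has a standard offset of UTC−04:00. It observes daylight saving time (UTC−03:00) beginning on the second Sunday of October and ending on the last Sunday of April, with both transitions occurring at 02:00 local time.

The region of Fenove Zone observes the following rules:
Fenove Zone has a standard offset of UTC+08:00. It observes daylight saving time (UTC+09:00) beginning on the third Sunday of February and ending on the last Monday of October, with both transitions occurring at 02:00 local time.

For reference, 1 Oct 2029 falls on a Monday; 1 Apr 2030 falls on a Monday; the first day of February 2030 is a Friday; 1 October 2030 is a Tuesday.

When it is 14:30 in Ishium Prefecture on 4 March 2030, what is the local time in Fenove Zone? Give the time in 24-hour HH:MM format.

1 October 2029 is a Monday, so the first Sunday is October 7 and the second is October 14.
1 April 2030 is a Monday, so Sundays fall on 7, 14, 21, 28; the last is April 28.
4 March 2030 falls between 14 October 2029 and 28 April 2030, so daylight saving is in effect and Ishium Prefecture is at UTC−03:00.
14:30 Ishium Prefecture + 3h = 17:30 UTC.
1 February 2030 is a Friday, so the first Sunday is February 3 and the third is February 17.
1 October 2030 is a Tuesday, so Mondays fall on 7, 14, 21, 28; the last is October 28.
At the standard offset (UTC+08:00), 17:30 UTC + 8h = 01:30 Fenove Zone standard time (rolling into the next day, 5 March 2030).
The standard-time date in Fenove Zone, 5 March 2030, falls between 17 February and 28 October, so daylight saving is in effect and Fenove Zone is at UTC+09:00.
17:30 UTC + 9h = 02:30 Fenove Zone (rolling into the next day, 5 March 2030).

02:30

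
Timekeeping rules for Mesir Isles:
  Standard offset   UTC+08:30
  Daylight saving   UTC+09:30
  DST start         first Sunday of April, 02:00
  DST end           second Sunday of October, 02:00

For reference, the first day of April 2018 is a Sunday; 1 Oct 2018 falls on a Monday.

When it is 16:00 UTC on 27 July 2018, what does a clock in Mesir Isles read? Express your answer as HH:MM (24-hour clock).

01:30

1 April 2018 is a Sunday, so the first Sunday is April 1.
1 October 2018 is a Monday, so the first Sunday is October 7 and the second is October 14.
At the standard offset (UTC+08:30), 16:00 UTC + 8h30m = 00:30 Mesir Isles standard time (rolling into the next day, 28 July 2018).
The standard-time date in Mesir Isles, 28 July 2018, falls between 1 April and 14 October, so daylight saving is in effect and Mesir Isles is at UTC+09:30.
16:00 UTC + 9h30m = 01:30 local (rolling into the next day, 28 July 2018).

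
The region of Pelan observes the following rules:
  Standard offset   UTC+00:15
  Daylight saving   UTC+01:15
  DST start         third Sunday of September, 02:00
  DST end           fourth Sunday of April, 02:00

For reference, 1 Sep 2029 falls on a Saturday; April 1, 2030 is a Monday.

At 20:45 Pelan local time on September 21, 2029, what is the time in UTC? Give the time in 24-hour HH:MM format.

19:30

1 September 2029 is a Saturday, so the first Sunday is September 2 and the third is September 16.
1 April 2030 is a Monday, so the first Sunday is April 7 and the fourth is April 28.
September 21, 2029 lies within the daylight-saving period (16 September 2029 – 28 April 2030), so Pelan is on daylight time, UTC+01:15.
20:45 local − 1h15m = 19:30 UTC.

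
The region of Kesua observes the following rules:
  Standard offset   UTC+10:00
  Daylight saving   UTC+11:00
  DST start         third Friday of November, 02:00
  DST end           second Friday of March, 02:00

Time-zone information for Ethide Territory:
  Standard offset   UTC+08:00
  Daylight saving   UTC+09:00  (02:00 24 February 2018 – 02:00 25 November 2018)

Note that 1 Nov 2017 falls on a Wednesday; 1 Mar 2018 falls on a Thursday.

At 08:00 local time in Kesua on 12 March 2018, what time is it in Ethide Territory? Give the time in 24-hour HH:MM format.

1 November 2017 is a Wednesday, so the first Friday is November 3 and the third is November 17.
1 March 2018 is a Thursday, so the first Friday is March 2 and the second is March 9.
12 March 2018 is outside the daylight-saving period (17 November 2017 – 9 March 2018), so Kesua is on standard time, UTC+10:00.
08:00 Kesua − 10h = 22:00 UTC (rolling into the previous day, 11 March 2018).
At the standard offset (UTC+08:00), 22:00 UTC + 8h = 06:00 Ethide Territory standard time (rolling into the next day, 12 March 2018).
Daylight saving runs 24 February – 25 November; the standard-time date in Ethide Territory, 12 March 2018, is inside that window, so Ethide Territory is at UTC+09:00.
22:00 UTC + 9h = 07:00 Ethide Territory (rolling into the next day, 12 March 2018).

07:00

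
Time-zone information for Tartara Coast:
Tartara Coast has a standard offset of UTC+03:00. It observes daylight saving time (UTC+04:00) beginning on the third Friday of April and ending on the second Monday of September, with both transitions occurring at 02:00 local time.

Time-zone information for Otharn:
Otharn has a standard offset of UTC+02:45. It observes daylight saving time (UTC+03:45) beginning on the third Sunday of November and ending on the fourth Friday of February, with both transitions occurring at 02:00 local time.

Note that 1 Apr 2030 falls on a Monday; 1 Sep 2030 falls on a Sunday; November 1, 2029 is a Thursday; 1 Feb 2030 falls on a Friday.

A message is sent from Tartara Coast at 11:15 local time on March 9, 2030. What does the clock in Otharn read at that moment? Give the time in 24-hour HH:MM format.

1 April 2030 is a Monday, so the first Friday is April 5 and the third is April 19.
1 September 2030 is a Sunday, so the first Monday is September 2 and the second is September 9.
March 9, 2030 is outside the daylight-saving period (19 April – 9 September), so Tartara Coast is on standard time, UTC+03:00.
11:15 Tartara Coast − 3h = 08:15 UTC.
1 November 2029 is a Thursday, so the first Sunday is November 4 and the third is November 18.
1 February 2030 is a Friday, so the first Friday is February 1 and the fourth is February 22.
At the standard offset (UTC+02:45), 08:15 UTC + 2h45m = 11:00 Otharn standard time.
The standard-time date in Otharn, March 9, 2030, does not fall between 18 November 2029 and 22 February 2030, so daylight saving is not in effect and Otharn is at UTC+02:45.
08:15 UTC + 2h45m = 11:00 Otharn.

11:00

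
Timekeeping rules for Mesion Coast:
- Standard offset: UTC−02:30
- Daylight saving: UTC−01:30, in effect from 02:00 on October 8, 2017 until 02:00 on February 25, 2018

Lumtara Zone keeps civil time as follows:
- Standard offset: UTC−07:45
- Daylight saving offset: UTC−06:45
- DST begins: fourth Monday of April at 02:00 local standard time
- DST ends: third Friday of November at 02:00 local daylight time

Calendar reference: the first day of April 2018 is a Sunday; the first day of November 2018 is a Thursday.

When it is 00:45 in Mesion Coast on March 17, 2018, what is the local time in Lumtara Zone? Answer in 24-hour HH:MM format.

19:30

Daylight saving runs 8 October 2017 – 25 February 2018; March 17, 2018 is outside that window, so Mesion Coast is on standard time at UTC−02:30.
00:45 Mesion Coast + 2h30m = 03:15 UTC.
1 April 2018 is a Sunday, so the first Monday is April 2 and the fourth is April 23.
1 November 2018 is a Thursday, so the first Friday is November 2 and the third is November 16.
At the standard offset (UTC−07:45), 03:15 UTC − 7h45m = 19:30 Lumtara Zone standard time (rolling into the previous day, 16 March 2018).
The standard-time date in Lumtara Zone, March 16, 2018, does not fall between 23 April and 16 November, so daylight saving is not in effect and Lumtara Zone is at UTC−07:45.
03:15 UTC − 7h45m = 19:30 Lumtara Zone (rolling into the previous day, 16 March 2018).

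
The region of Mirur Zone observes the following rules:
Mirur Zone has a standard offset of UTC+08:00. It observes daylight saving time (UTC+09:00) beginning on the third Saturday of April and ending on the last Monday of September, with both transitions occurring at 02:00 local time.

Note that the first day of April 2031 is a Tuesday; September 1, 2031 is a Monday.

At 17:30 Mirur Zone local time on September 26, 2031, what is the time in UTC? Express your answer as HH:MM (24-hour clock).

1 April 2031 is a Tuesday, so the first Saturday is April 5 and the third is April 19.
1 September 2031 is a Monday, so Mondays fall on 1, 8, 15, 22, 29; the last is September 29.
September 26, 2031 lies within the daylight-saving period (19 April – 29 September), so Mirur Zone is on daylight time, UTC+09:00.
17:30 local − 9h = 08:30 UTC.

08:30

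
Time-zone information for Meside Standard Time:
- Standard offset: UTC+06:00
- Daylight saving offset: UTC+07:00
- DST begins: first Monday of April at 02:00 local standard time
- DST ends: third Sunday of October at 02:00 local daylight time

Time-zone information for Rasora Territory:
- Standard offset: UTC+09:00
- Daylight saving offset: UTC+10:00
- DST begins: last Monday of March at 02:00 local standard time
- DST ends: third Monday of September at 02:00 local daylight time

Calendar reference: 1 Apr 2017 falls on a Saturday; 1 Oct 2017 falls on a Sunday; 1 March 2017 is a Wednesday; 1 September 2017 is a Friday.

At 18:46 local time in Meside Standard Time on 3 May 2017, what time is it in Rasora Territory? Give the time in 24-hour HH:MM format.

21:46

1 April 2017 is a Saturday, so the first Monday is April 3.
1 October 2017 is a Sunday, so the first Sunday is October 1 and the third is October 15.
3 May 2017 lies within the daylight-saving period (3 April – 15 October), so Meside Standard Time is on daylight time, UTC+07:00.
18:46 Meside Standard Time − 7h = 11:46 UTC.
1 March 2017 is a Wednesday, so Mondays fall on 6, 13, 20, 27; the last is March 27.
1 September 2017 is a Friday, so the first Monday is September 4 and the third is September 18.
At the standard offset (UTC+09:00), 11:46 UTC + 9h = 20:46 Rasora Territory standard time.
The standard-time date in Rasora Territory, 3 May 2017, lies within the daylight-saving period (27 March – 18 September), so Rasora Territory is on daylight time, UTC+10:00.
11:46 UTC + 10h = 21:46 Rasora Territory.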